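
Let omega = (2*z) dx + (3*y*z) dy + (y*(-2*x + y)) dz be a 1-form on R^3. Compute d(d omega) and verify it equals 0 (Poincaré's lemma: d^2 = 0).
d(d omega) = 0

Step 1: d omega = sum_{i<j} (∂f_j/∂x_i - ∂f_i/∂x_j) dx_i ∧ dx_j:
  coeff of dx ∧ dy: 0
  coeff of dx ∧ dz: -2*y - 2
  coeff of dy ∧ dz: -2*x - y
Step 2: Apply d again to each 2-form coefficient. The only possible 3-form in R^3 is dx ∧ dy ∧ dz, with coefficient
  ∂(coeff of dy∧dz)/∂x - ∂(coeff of dx∧dz)/∂y + ∂(coeff of dx∧dy)/∂z
  = ∂/∂x (-2*x - y) - ∂/∂y (-2*y - 2) + ∂/∂z (0).
Each of these terms simplifies to sums of mixed partials that cancel in pairs. The result is 0 (by equality of mixed partials for smooth functions — Schwarz / Clairaut).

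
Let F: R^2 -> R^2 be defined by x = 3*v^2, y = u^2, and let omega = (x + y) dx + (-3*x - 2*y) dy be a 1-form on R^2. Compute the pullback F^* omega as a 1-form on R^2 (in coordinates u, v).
F^* omega = (-4*u^3 - 18*u*v^2) du + (6*v*(u^2 + 3*v^2)) dv

Using F^*(f dg) = (f ∘ F) d(g ∘ F), substitute each coordinate x_i by F_i(u, v) in f_i, and replace dx_i by d F_i = (∂F_i/∂u) du + (∂F_i/∂v) dv.
  For the x component: f_1(F) = u^2 + 3*v^2; d F_1 = (0) du + (6*v) dv
  For the y component: f_2(F) = -2*u^2 - 9*v^2; d F_2 = (2*u) du + (0) dv
Combining and collecting du, dv coefficients:
  coeff of du: -4*u^3 - 18*u*v^2
  coeff of dv: 6*v*(u^2 + 3*v^2)
F^* omega = (-4*u^3 - 18*u*v^2) du + (6*v*(u^2 + 3*v^2)) dv.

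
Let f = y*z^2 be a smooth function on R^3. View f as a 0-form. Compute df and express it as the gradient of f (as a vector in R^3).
df = (0) dx + (z^2) dy + (2*y*z) dz; grad f = (0, z^2, 2*y*z)

For a 0-form f, d f = (∂f/∂x) dx + (∂f/∂y) dy + (∂f/∂z) dz. The components of the vector representation are exactly the entries of grad f in Cartesian coordinates:
  ∂f/∂x = 0
  ∂f/∂y = z^2
  ∂f/∂z = 2*y*z.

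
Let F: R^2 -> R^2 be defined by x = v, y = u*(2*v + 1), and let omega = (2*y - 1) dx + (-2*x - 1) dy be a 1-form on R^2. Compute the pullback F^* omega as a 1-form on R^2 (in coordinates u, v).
F^* omega = (-4*v^2 - 4*v - 1) du + (-1) dv

Using F^*(f dg) = (f ∘ F) d(g ∘ F), substitute each coordinate x_i by F_i(u, v) in f_i, and replace dx_i by d F_i = (∂F_i/∂u) du + (∂F_i/∂v) dv.
  For the x component: f_1(F) = 4*u*v + 2*u - 1; d F_1 = (0) du + (1) dv
  For the y component: f_2(F) = -2*v - 1; d F_2 = (2*v + 1) du + (2*u) dv
Combining and collecting du, dv coefficients:
  coeff of du: -4*v^2 - 4*v - 1
  coeff of dv: -1
F^* omega = (-4*v^2 - 4*v - 1) du + (-1) dv.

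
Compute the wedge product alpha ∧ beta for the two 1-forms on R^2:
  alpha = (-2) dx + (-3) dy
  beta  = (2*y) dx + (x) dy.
alpha ∧ beta = (-2*x + 6*y) dx ∧ dy

Distribute the wedge, using dx_i ∧ dx_j = -dx_j ∧ dx_i and dx_i ∧ dx_i = 0. For each pair (i, j) with i < j, the coefficient of dx_i ∧ dx_j in alpha ∧ beta is (alpha_i * beta_j - alpha_j * beta_i). Collecting: alpha ∧ beta = (-2*x + 6*y) dx ∧ dy.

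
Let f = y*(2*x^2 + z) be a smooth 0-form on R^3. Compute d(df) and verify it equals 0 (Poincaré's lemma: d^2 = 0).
d(df) = 0

Step 1: df = sum_i (∂f/∂x_i) dx_i = (4*x*y) dx + (2*x^2 + z) dy + (y) dz.
Step 2: Apply d again. Using the 1-form formula, the coefficient of dx ∧ dy in d(df) is ∂^2 f/∂x ∂y - ∂^2 f/∂y ∂x = (4*x) - (4*x) = 0 (equality of mixed partials for smooth f).
Similarly for dx ∧ dz and dy ∧ dz — all coefficients vanish. So d(df) = 0.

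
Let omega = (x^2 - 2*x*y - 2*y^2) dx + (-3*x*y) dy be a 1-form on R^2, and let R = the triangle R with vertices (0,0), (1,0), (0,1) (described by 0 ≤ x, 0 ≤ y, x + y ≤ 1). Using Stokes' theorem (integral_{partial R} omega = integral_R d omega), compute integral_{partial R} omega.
integral_(partial R) omega = 1/2

Stokes: integral_partial_R omega = integral_R d omega with d omega = (∂Q/∂x - ∂P/∂y) dx ∧ dy.
  ∂Q/∂x = -3*y
  ∂P/∂y = -2*x - 4*y
  integrand = ∂Q/∂x - ∂P/∂y = 2*x + y.
Integrating over R: integral_0^1 integral_0^{1-x} (2*x + y) dy dx = 1/2.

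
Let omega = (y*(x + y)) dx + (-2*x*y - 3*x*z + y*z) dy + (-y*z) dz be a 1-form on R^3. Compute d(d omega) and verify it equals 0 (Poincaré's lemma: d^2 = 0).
d(d omega) = 0

Step 1: d omega = sum_{i<j} (∂f_j/∂x_i - ∂f_i/∂x_j) dx_i ∧ dx_j:
  coeff of dx ∧ dy: -x - 4*y - 3*z
  coeff of dx ∧ dz: 0
  coeff of dy ∧ dz: 3*x - y - z
Step 2: Apply d again to each 2-form coefficient. The only possible 3-form in R^3 is dx ∧ dy ∧ dz, with coefficient
  ∂(coeff of dy∧dz)/∂x - ∂(coeff of dx∧dz)/∂y + ∂(coeff of dx∧dy)/∂z
  = ∂/∂x (3*x - y - z) - ∂/∂y (0) + ∂/∂z (-x - 4*y - 3*z).
Each of these terms simplifies to sums of mixed partials that cancel in pairs. The result is 0 (by equality of mixed partials for smooth functions — Schwarz / Clairaut).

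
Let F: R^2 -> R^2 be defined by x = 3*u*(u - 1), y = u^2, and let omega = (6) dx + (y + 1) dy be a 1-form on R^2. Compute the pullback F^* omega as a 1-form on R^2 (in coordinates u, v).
F^* omega = (2*u^3 + 38*u - 18) du

Using F^*(f dg) = (f ∘ F) d(g ∘ F), substitute each coordinate x_i by F_i(u, v) in f_i, and replace dx_i by d F_i = (∂F_i/∂u) du + (∂F_i/∂v) dv.
  For the x component: f_1(F) = 6; d F_1 = (6*u - 3) du + (0) dv
  For the y component: f_2(F) = u^2 + 1; d F_2 = (2*u) du + (0) dv
Combining and collecting du, dv coefficients:
  coeff of du: 2*u^3 + 38*u - 18
  coeff of dv: 0
F^* omega = (2*u^3 + 38*u - 18) du.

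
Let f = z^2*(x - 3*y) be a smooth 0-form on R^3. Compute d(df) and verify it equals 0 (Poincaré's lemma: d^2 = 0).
d(df) = 0

Step 1: df = sum_i (∂f/∂x_i) dx_i = (z^2) dx + (-3*z^2) dy + (2*z*(x - 3*y)) dz.
Step 2: Apply d again. Using the 1-form formula, the coefficient of dx ∧ dy in d(df) is ∂^2 f/∂x ∂y - ∂^2 f/∂y ∂x = (0) - (0) = 0 (equality of mixed partials for smooth f).
Similarly for dx ∧ dz and dy ∧ dz — all coefficients vanish. So d(df) = 0.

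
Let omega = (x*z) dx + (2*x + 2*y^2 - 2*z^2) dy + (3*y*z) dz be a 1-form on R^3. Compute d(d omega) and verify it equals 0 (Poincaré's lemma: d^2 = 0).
d(d omega) = 0

Step 1: d omega = sum_{i<j} (∂f_j/∂x_i - ∂f_i/∂x_j) dx_i ∧ dx_j:
  coeff of dx ∧ dy: 2
  coeff of dx ∧ dz: -x
  coeff of dy ∧ dz: 7*z
Step 2: Apply d again to each 2-form coefficient. The only possible 3-form in R^3 is dx ∧ dy ∧ dz, with coefficient
  ∂(coeff of dy∧dz)/∂x - ∂(coeff of dx∧dz)/∂y + ∂(coeff of dx∧dy)/∂z
  = ∂/∂x (7*z) - ∂/∂y (-x) + ∂/∂z (2).
Each of these terms simplifies to sums of mixed partials that cancel in pairs. The result is 0 (by equality of mixed partials for smooth functions — Schwarz / Clairaut).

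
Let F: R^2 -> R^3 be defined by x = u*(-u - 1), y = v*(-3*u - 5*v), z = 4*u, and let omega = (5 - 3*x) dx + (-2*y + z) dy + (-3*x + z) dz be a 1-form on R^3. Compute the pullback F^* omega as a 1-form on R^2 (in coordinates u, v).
F^* omega = (-6*u^3 + 3*u^2 - 18*u*v^2 - 12*u*v + 15*u - 30*v^3 - 5) du + (-18*u^2*v - 12*u^2 - 90*u*v^2 - 40*u*v - 100*v^3) dv

Using F^*(f dg) = (f ∘ F) d(g ∘ F), substitute each coordinate x_i by F_i(u, v) in f_i, and replace dx_i by d F_i = (∂F_i/∂u) du + (∂F_i/∂v) dv.
  For the x component: f_1(F) = 3*u^2 + 3*u + 5; d F_1 = (-2*u - 1) du + (0) dv
  For the y component: f_2(F) = 6*u*v + 4*u + 10*v^2; d F_2 = (-3*v) du + (-3*u - 10*v) dv
  For the z component: f_3(F) = u*(3*u + 7); d F_3 = (4) du + (0) dv
Combining and collecting du, dv coefficients:
  coeff of du: -6*u^3 + 3*u^2 - 18*u*v^2 - 12*u*v + 15*u - 30*v^3 - 5
  coeff of dv: -18*u^2*v - 12*u^2 - 90*u*v^2 - 40*u*v - 100*v^3
F^* omega = (-6*u^3 + 3*u^2 - 18*u*v^2 - 12*u*v + 15*u - 30*v^3 - 5) du + (-18*u^2*v - 12*u^2 - 90*u*v^2 - 40*u*v - 100*v^3) dv.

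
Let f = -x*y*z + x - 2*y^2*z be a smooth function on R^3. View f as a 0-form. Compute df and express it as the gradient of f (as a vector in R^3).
df = (-y*z + 1) dx + (z*(-x - 4*y)) dy + (y*(-x - 2*y)) dz; grad f = (-y*z + 1, z*(-x - 4*y), y*(-x - 2*y))

For a 0-form f, d f = (∂f/∂x) dx + (∂f/∂y) dy + (∂f/∂z) dz. The components of the vector representation are exactly the entries of grad f in Cartesian coordinates:
  ∂f/∂x = -y*z + 1
  ∂f/∂y = z*(-x - 4*y)
  ∂f/∂z = y*(-x - 2*y).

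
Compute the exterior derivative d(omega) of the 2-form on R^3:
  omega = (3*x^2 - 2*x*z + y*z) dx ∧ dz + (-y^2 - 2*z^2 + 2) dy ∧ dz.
d(omega) = (-z) dx ∧ dy ∧ dz

For a 2-form omega = sum_{i<j} g_{ij} dx_i ∧ dx_j, the exterior derivative is
  d(omega) = sum_{i<j} d(g_{ij}) ∧ dx_i ∧ dx_j = sum_{i<j, k} (∂g_{ij}/∂x_k) dx_k ∧ dx_i ∧ dx_j.
Expand each term, using dx_k ∧ dx_i ∧ dx_j = sgn(permutation) dx_{(a)} ∧ dx_{(b)} ∧ dx_{(c)} with (a < b < c) sorted:
  d(3*x^2 - 2*x*z + y*z) includes (∂/∂y)(3*x^2 - 2*x*z + y*z) dy = (z) dy, which multiplied by dx ∧ dz gives (-z) dx ∧ dy ∧ dz
Collecting like 3-forms: d(omega) = (-z) dx ∧ dy ∧ dz.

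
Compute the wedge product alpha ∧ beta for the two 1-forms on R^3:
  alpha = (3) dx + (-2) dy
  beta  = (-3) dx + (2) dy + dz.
alpha ∧ beta = (3) dx ∧ dz + (-2) dy ∧ dz

Distribute the wedge, using dx_i ∧ dx_j = -dx_j ∧ dx_i and dx_i ∧ dx_i = 0. For each pair (i, j) with i < j, the coefficient of dx_i ∧ dx_j in alpha ∧ beta is (alpha_i * beta_j - alpha_j * beta_i). Collecting: alpha ∧ beta = (3) dx ∧ dz + (-2) dy ∧ dz.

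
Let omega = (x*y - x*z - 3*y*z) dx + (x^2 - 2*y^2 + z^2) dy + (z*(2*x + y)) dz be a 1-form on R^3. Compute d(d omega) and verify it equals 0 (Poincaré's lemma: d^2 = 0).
d(d omega) = 0

Step 1: d omega = sum_{i<j} (∂f_j/∂x_i - ∂f_i/∂x_j) dx_i ∧ dx_j:
  coeff of dx ∧ dy: x + 3*z
  coeff of dx ∧ dz: x + 3*y + 2*z
  coeff of dy ∧ dz: -z
Step 2: Apply d again to each 2-form coefficient. The only possible 3-form in R^3 is dx ∧ dy ∧ dz, with coefficient
  ∂(coeff of dy∧dz)/∂x - ∂(coeff of dx∧dz)/∂y + ∂(coeff of dx∧dy)/∂z
  = ∂/∂x (-z) - ∂/∂y (x + 3*y + 2*z) + ∂/∂z (x + 3*z).
Each of these terms simplifies to sums of mixed partials that cancel in pairs. The result is 0 (by equality of mixed partials for smooth functions — Schwarz / Clairaut).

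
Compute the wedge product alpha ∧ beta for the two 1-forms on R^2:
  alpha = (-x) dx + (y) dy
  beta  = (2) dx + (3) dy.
alpha ∧ beta = (-3*x - 2*y) dx ∧ dy

Distribute the wedge, using dx_i ∧ dx_j = -dx_j ∧ dx_i and dx_i ∧ dx_i = 0. For each pair (i, j) with i < j, the coefficient of dx_i ∧ dx_j in alpha ∧ beta is (alpha_i * beta_j - alpha_j * beta_i). Collecting: alpha ∧ beta = (-3*x - 2*y) dx ∧ dy.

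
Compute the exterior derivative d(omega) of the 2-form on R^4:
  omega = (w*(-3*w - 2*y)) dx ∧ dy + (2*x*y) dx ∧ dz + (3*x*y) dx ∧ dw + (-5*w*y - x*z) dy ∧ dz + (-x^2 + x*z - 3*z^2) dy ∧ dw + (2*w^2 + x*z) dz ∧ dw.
d(omega) = (-6*w - 5*x - 2*y + z) dx ∧ dy ∧ dw + (-2*x - z) dx ∧ dy ∧ dz + (-x - 5*y + 6*z) dy ∧ dz ∧ dw + (z) dx ∧ dz ∧ dw

For a 2-form omega = sum_{i<j} g_{ij} dx_i ∧ dx_j, the exterior derivative is
  d(omega) = sum_{i<j} d(g_{ij}) ∧ dx_i ∧ dx_j = sum_{i<j, k} (∂g_{ij}/∂x_k) dx_k ∧ dx_i ∧ dx_j.
Expand each term, using dx_k ∧ dx_i ∧ dx_j = sgn(permutation) dx_{(a)} ∧ dx_{(b)} ∧ dx_{(c)} with (a < b < c) sorted:
  d(w*(-3*w - 2*y)) includes (∂/∂w)(w*(-3*w - 2*y)) dw = (-6*w - 2*y) dw, which multiplied by dx ∧ dy gives (-6*w - 2*y) dx ∧ dy ∧ dw
  d(2*x*y) includes (∂/∂y)(2*x*y) dy = (2*x) dy, which multiplied by dx ∧ dz gives (-2*x) dx ∧ dy ∧ dz
  d(3*x*y) includes (∂/∂y)(3*x*y) dy = (3*x) dy, which multiplied by dx ∧ dw gives (-3*x) dx ∧ dy ∧ dw
  d(-5*w*y - x*z) includes (∂/∂x)(-5*w*y - x*z) dx = (-z) dx, which multiplied by dy ∧ dz gives (-z) dx ∧ dy ∧ dz
  d(-5*w*y - x*z) includes (∂/∂w)(-5*w*y - x*z) dw = (-5*y) dw, which multiplied by dy ∧ dz gives (-5*y) dy ∧ dz ∧ dw
  d(-x^2 + x*z - 3*z^2) includes (∂/∂x)(-x^2 + x*z - 3*z^2) dx = (-2*x + z) dx, which multiplied by dy ∧ dw gives (-2*x + z) dx ∧ dy ∧ dw
  d(-x^2 + x*z - 3*z^2) includes (∂/∂z)(-x^2 + x*z - 3*z^2) dz = (x - 6*z) dz, which multiplied by dy ∧ dw gives (-x + 6*z) dy ∧ dz ∧ dw
  d(2*w^2 + x*z) includes (∂/∂x)(2*w^2 + x*z) dx = (z) dx, which multiplied by dz ∧ dw gives (z) dx ∧ dz ∧ dw
Collecting like 3-forms: d(omega) = (-6*w - 5*x - 2*y + z) dx ∧ dy ∧ dw + (-2*x - z) dx ∧ dy ∧ dz + (-x - 5*y + 6*z) dy ∧ dz ∧ dw + (z) dx ∧ dz ∧ dw.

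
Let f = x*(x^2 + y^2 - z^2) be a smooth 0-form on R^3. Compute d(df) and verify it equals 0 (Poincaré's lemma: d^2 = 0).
d(df) = 0

Step 1: df = sum_i (∂f/∂x_i) dx_i = (3*x^2 + y^2 - z^2) dx + (2*x*y) dy + (-2*x*z) dz.
Step 2: Apply d again. Using the 1-form formula, the coefficient of dx ∧ dy in d(df) is ∂^2 f/∂x ∂y - ∂^2 f/∂y ∂x = (2*y) - (2*y) = 0 (equality of mixed partials for smooth f).
Similarly for dx ∧ dz and dy ∧ dz — all coefficients vanish. So d(df) = 0.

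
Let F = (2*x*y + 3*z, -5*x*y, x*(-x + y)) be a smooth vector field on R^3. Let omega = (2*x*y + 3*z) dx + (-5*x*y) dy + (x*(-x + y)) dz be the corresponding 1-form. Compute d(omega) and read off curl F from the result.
d(omega) = (x) dy ∧ dz + (2*x - y + 3) dz ∧ dx + (-2*x - 5*y) dx ∧ dy; curl F = (x, 2*x - y + 3, -2*x - 5*y)

d omega = sum_{i<j} (∂f_j/∂x_i - ∂f_i/∂x_j) dx_i ∧ dx_j. Under the identification (dy ∧ dz, dz ∧ dx, dx ∧ dy) ↔ (e_x, e_y, e_z), the coefficients are exactly the components of curl F. Compute:
  ∂R/∂y - ∂Q/∂z = (x) - (0) = x
  ∂P/∂z - ∂R/∂x = (3) - (-2*x + y) = 2*x - y + 3
  ∂Q/∂x - ∂P/∂y = (-5*y) - (2*x) = -2*x - 5*y.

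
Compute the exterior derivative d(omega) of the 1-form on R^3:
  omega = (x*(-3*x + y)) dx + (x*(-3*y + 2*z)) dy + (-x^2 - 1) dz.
d(omega) = (-x - 3*y + 2*z) dx ∧ dy + (-2*x) dx ∧ dz + (-2*x) dy ∧ dz

For a 1-form omega = sum_i f_i dx_i, the exterior derivative is
  d(omega) = sum_{i < j} (∂f_j/∂x_i - ∂f_i/∂x_j) dx_i ∧ dx_j.
  coefficient of dx ∧ dy: ∂f_2/∂x - ∂f_1/∂y = ∂(x*(-3*y + 2*z))/∂x - ∂(x*(-3*x + y))/∂y = -x - 3*y + 2*z
  coefficient of dx ∧ dz: ∂f_3/∂x - ∂f_1/∂z = ∂(-x^2 - 1)/∂x - ∂(x*(-3*x + y))/∂z = -2*x
  coefficient of dy ∧ dz: ∂f_3/∂y - ∂f_2/∂z = ∂(-x^2 - 1)/∂y - ∂(x*(-3*y + 2*z))/∂z = -2*x
Assembling: d(omega) = (-x - 3*y + 2*z) dx ∧ dy + (-2*x) dx ∧ dz + (-2*x) dy ∧ dz.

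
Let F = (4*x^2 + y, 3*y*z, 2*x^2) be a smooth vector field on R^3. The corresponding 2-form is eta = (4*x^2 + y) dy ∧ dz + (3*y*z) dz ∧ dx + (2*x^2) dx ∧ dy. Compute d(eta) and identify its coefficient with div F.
d(eta) = (8*x + 3*z) dx ∧ dy ∧ dz; div F = 8*x + 3*z

For a 2-form in R^3 of the form above, applying d gives a 3-form with coefficient ∂P/∂x + ∂Q/∂y + ∂R/∂z:
  ∂P/∂x = 8*x
  ∂Q/∂y = 3*z
  ∂R/∂z = 0
Sum = 8*x + 3*z, which is exactly div F.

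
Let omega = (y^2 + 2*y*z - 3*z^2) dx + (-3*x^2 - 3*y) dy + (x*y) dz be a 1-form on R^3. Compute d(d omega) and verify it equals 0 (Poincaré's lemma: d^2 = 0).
d(d omega) = 0

Step 1: d omega = sum_{i<j} (∂f_j/∂x_i - ∂f_i/∂x_j) dx_i ∧ dx_j:
  coeff of dx ∧ dy: -6*x - 2*y - 2*z
  coeff of dx ∧ dz: -y + 6*z
  coeff of dy ∧ dz: x
Step 2: Apply d again to each 2-form coefficient. The only possible 3-form in R^3 is dx ∧ dy ∧ dz, with coefficient
  ∂(coeff of dy∧dz)/∂x - ∂(coeff of dx∧dz)/∂y + ∂(coeff of dx∧dy)/∂z
  = ∂/∂x (x) - ∂/∂y (-y + 6*z) + ∂/∂z (-6*x - 2*y - 2*z).
Each of these terms simplifies to sums of mixed partials that cancel in pairs. The result is 0 (by equality of mixed partials for smooth functions — Schwarz / Clairaut).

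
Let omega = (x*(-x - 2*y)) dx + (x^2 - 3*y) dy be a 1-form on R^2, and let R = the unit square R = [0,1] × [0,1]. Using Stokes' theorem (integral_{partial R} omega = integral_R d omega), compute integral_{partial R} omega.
integral_(partial R) omega = 2

Stokes: integral_partial_R omega = integral_R d omega with d omega = (∂Q/∂x - ∂P/∂y) dx ∧ dy.
  ∂Q/∂x = 2*x
  ∂P/∂y = -2*x
  integrand = ∂Q/∂x - ∂P/∂y = 4*x.
Integrating over R: integral_0^1 integral_0^1 (4*x) dx dy = 2.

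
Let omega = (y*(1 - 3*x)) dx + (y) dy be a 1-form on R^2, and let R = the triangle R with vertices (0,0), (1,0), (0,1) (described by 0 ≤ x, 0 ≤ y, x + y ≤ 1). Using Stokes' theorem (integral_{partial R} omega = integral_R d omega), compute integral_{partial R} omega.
integral_(partial R) omega = 0

Stokes: integral_partial_R omega = integral_R d omega with d omega = (∂Q/∂x - ∂P/∂y) dx ∧ dy.
  ∂Q/∂x = 0
  ∂P/∂y = 1 - 3*x
  integrand = ∂Q/∂x - ∂P/∂y = 3*x - 1.
Integrating over R: integral_0^1 integral_0^{1-x} (3*x - 1) dy dx = 0.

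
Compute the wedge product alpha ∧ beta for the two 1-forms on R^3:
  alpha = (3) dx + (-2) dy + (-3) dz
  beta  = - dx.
alpha ∧ beta = (-2) dx ∧ dy + (-3) dx ∧ dz

Distribute the wedge, using dx_i ∧ dx_j = -dx_j ∧ dx_i and dx_i ∧ dx_i = 0. For each pair (i, j) with i < j, the coefficient of dx_i ∧ dx_j in alpha ∧ beta is (alpha_i * beta_j - alpha_j * beta_i). Collecting: alpha ∧ beta = (-2) dx ∧ dy + (-3) dx ∧ dz.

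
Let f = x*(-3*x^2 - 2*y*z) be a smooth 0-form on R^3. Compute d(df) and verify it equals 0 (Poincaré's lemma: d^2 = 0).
d(df) = 0

Step 1: df = sum_i (∂f/∂x_i) dx_i = (-9*x^2 - 2*y*z) dx + (-2*x*z) dy + (-2*x*y) dz.
Step 2: Apply d again. Using the 1-form formula, the coefficient of dx ∧ dy in d(df) is ∂^2 f/∂x ∂y - ∂^2 f/∂y ∂x = (-2*z) - (-2*z) = 0 (equality of mixed partials for smooth f).
Similarly for dx ∧ dz and dy ∧ dz — all coefficients vanish. So d(df) = 0.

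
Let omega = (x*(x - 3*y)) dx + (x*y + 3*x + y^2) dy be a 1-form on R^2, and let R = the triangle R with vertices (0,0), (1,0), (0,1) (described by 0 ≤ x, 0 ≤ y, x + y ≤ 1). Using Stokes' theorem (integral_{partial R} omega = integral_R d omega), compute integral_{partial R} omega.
integral_(partial R) omega = 13/6

Stokes: integral_partial_R omega = integral_R d omega with d omega = (∂Q/∂x - ∂P/∂y) dx ∧ dy.
  ∂Q/∂x = y + 3
  ∂P/∂y = -3*x
  integrand = ∂Q/∂x - ∂P/∂y = 3*x + y + 3.
Integrating over R: integral_0^1 integral_0^{1-x} (3*x + y + 3) dy dx = 13/6.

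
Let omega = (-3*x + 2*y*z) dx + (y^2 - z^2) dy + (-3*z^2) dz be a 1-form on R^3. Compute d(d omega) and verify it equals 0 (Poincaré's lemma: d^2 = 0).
d(d omega) = 0

Step 1: d omega = sum_{i<j} (∂f_j/∂x_i - ∂f_i/∂x_j) dx_i ∧ dx_j:
  coeff of dx ∧ dy: -2*z
  coeff of dx ∧ dz: -2*y
  coeff of dy ∧ dz: 2*z
Step 2: Apply d again to each 2-form coefficient. The only possible 3-form in R^3 is dx ∧ dy ∧ dz, with coefficient
  ∂(coeff of dy∧dz)/∂x - ∂(coeff of dx∧dz)/∂y + ∂(coeff of dx∧dy)/∂z
  = ∂/∂x (2*z) - ∂/∂y (-2*y) + ∂/∂z (-2*z).
Each of these terms simplifies to sums of mixed partials that cancel in pairs. The result is 0 (by equality of mixed partials for smooth functions — Schwarz / Clairaut).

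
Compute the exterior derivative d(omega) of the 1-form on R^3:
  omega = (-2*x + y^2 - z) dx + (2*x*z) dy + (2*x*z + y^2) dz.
d(omega) = (-2*y + 2*z) dx ∧ dy + (2*z + 1) dx ∧ dz + (-2*x + 2*y) dy ∧ dz

For a 1-form omega = sum_i f_i dx_i, the exterior derivative is
  d(omega) = sum_{i < j} (∂f_j/∂x_i - ∂f_i/∂x_j) dx_i ∧ dx_j.
  coefficient of dx ∧ dy: ∂f_2/∂x - ∂f_1/∂y = ∂(2*x*z)/∂x - ∂(-2*x + y^2 - z)/∂y = -2*y + 2*z
  coefficient of dx ∧ dz: ∂f_3/∂x - ∂f_1/∂z = ∂(2*x*z + y^2)/∂x - ∂(-2*x + y^2 - z)/∂z = 2*z + 1
  coefficient of dy ∧ dz: ∂f_3/∂y - ∂f_2/∂z = ∂(2*x*z + y^2)/∂y - ∂(2*x*z)/∂z = -2*x + 2*y
Assembling: d(omega) = (-2*y + 2*z) dx ∧ dy + (2*z + 1) dx ∧ dz + (-2*x + 2*y) dy ∧ dz.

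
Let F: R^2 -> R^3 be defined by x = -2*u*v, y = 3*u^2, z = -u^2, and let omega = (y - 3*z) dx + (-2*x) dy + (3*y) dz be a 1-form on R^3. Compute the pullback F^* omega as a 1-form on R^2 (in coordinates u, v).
F^* omega = (u^2*(-18*u + 12*v)) du + (-12*u^3) dv

Using F^*(f dg) = (f ∘ F) d(g ∘ F), substitute each coordinate x_i by F_i(u, v) in f_i, and replace dx_i by d F_i = (∂F_i/∂u) du + (∂F_i/∂v) dv.
  For the x component: f_1(F) = 6*u^2; d F_1 = (-2*v) du + (-2*u) dv
  For the y component: f_2(F) = 4*u*v; d F_2 = (6*u) du + (0) dv
  For the z component: f_3(F) = 9*u^2; d F_3 = (-2*u) du + (0) dv
Combining and collecting du, dv coefficients:
  coeff of du: u^2*(-18*u + 12*v)
  coeff of dv: -12*u^3
F^* omega = (u^2*(-18*u + 12*v)) du + (-12*u^3) dv.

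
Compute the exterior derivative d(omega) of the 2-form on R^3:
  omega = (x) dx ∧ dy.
d(omega) = 0

For a 2-form omega = sum_{i<j} g_{ij} dx_i ∧ dx_j, the exterior derivative is
  d(omega) = sum_{i<j} d(g_{ij}) ∧ dx_i ∧ dx_j = sum_{i<j, k} (∂g_{ij}/∂x_k) dx_k ∧ dx_i ∧ dx_j.
Expand each term, using dx_k ∧ dx_i ∧ dx_j = sgn(permutation) dx_{(a)} ∧ dx_{(b)} ∧ dx_{(c)} with (a < b < c) sorted:

Collecting like 3-forms: d(omega) = 0.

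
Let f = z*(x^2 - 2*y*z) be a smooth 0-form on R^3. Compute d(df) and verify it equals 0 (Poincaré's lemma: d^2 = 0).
d(df) = 0

Step 1: df = sum_i (∂f/∂x_i) dx_i = (2*x*z) dx + (-2*z^2) dy + (x^2 - 4*y*z) dz.
Step 2: Apply d again. Using the 1-form formula, the coefficient of dx ∧ dy in d(df) is ∂^2 f/∂x ∂y - ∂^2 f/∂y ∂x = (0) - (0) = 0 (equality of mixed partials for smooth f).
Similarly for dx ∧ dz and dy ∧ dz — all coefficients vanish. So d(df) = 0.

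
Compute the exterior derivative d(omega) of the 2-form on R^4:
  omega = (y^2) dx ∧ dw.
d(omega) = (-2*y) dx ∧ dy ∧ dw

For a 2-form omega = sum_{i<j} g_{ij} dx_i ∧ dx_j, the exterior derivative is
  d(omega) = sum_{i<j} d(g_{ij}) ∧ dx_i ∧ dx_j = sum_{i<j, k} (∂g_{ij}/∂x_k) dx_k ∧ dx_i ∧ dx_j.
Expand each term, using dx_k ∧ dx_i ∧ dx_j = sgn(permutation) dx_{(a)} ∧ dx_{(b)} ∧ dx_{(c)} with (a < b < c) sorted:
  d(y^2) includes (∂/∂y)(y^2) dy = (2*y) dy, which multiplied by dx ∧ dw gives (-2*y) dx ∧ dy ∧ dw
Collecting like 3-forms: d(omega) = (-2*y) dx ∧ dy ∧ dw.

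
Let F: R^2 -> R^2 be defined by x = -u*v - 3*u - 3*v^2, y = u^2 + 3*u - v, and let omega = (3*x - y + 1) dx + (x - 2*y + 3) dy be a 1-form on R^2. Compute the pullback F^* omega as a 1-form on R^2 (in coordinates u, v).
F^* omega = (-4*u^3 - u^2*v - 21*u^2 - 3*u*v^2 + 22*u*v + 15*u + 9*v^3 + 17*v^2 + 2*v + 6) du + (u^3 + 9*u^2*v + 14*u^2 + 27*u*v^2 + 72*u*v + 8*u + 54*v^3 - 3*v^2 - 8*v - 3) dv

Using F^*(f dg) = (f ∘ F) d(g ∘ F), substitute each coordinate x_i by F_i(u, v) in f_i, and replace dx_i by d F_i = (∂F_i/∂u) du + (∂F_i/∂v) dv.
  For the x component: f_1(F) = -u^2 - 3*u*v - 12*u - 9*v^2 + v + 1; d F_1 = (-v - 3) du + (-u - 6*v) dv
  For the y component: f_2(F) = -2*u^2 - u*v - 9*u - 3*v^2 + 2*v + 3; d F_2 = (2*u + 3) du + (-1) dv
Combining and collecting du, dv coefficients:
  coeff of du: -4*u^3 - u^2*v - 21*u^2 - 3*u*v^2 + 22*u*v + 15*u + 9*v^3 + 17*v^2 + 2*v + 6
  coeff of dv: u^3 + 9*u^2*v + 14*u^2 + 27*u*v^2 + 72*u*v + 8*u + 54*v^3 - 3*v^2 - 8*v - 3
F^* omega = (-4*u^3 - u^2*v - 21*u^2 - 3*u*v^2 + 22*u*v + 15*u + 9*v^3 + 17*v^2 + 2*v + 6) du + (u^3 + 9*u^2*v + 14*u^2 + 27*u*v^2 + 72*u*v + 8*u + 54*v^3 - 3*v^2 - 8*v - 3) dv.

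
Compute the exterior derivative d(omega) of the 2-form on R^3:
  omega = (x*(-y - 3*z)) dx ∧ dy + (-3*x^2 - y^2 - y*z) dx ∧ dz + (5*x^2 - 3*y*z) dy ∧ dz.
d(omega) = (7*x + 2*y + z) dx ∧ dy ∧ dz

For a 2-form omega = sum_{i<j} g_{ij} dx_i ∧ dx_j, the exterior derivative is
  d(omega) = sum_{i<j} d(g_{ij}) ∧ dx_i ∧ dx_j = sum_{i<j, k} (∂g_{ij}/∂x_k) dx_k ∧ dx_i ∧ dx_j.
Expand each term, using dx_k ∧ dx_i ∧ dx_j = sgn(permutation) dx_{(a)} ∧ dx_{(b)} ∧ dx_{(c)} with (a < b < c) sorted:
  d(x*(-y - 3*z)) includes (∂/∂z)(x*(-y - 3*z)) dz = (-3*x) dz, which multiplied by dx ∧ dy gives (-3*x) dx ∧ dy ∧ dz
  d(-3*x^2 - y^2 - y*z) includes (∂/∂y)(-3*x^2 - y^2 - y*z) dy = (-2*y - z) dy, which multiplied by dx ∧ dz gives (2*y + z) dx ∧ dy ∧ dz
  d(5*x^2 - 3*y*z) includes (∂/∂x)(5*x^2 - 3*y*z) dx = (10*x) dx, which multiplied by dy ∧ dz gives (10*x) dx ∧ dy ∧ dz
Collecting like 3-forms: d(omega) = (7*x + 2*y + z) dx ∧ dy ∧ dz.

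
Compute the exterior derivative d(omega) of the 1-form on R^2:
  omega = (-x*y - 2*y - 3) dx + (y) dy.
d(omega) = (x + 2) dx ∧ dy

For a 1-form omega = sum_i f_i dx_i, the exterior derivative is
  d(omega) = sum_{i < j} (∂f_j/∂x_i - ∂f_i/∂x_j) dx_i ∧ dx_j.
  coefficient of dx ∧ dy: ∂f_2/∂x - ∂f_1/∂y = ∂(y)/∂x - ∂(-x*y - 2*y - 3)/∂y = x + 2
Assembling: d(omega) = (x + 2) dx ∧ dy.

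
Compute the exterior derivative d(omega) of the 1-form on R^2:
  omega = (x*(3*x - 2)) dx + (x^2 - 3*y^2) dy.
d(omega) = (2*x) dx ∧ dy

For a 1-form omega = sum_i f_i dx_i, the exterior derivative is
  d(omega) = sum_{i < j} (∂f_j/∂x_i - ∂f_i/∂x_j) dx_i ∧ dx_j.
  coefficient of dx ∧ dy: ∂f_2/∂x - ∂f_1/∂y = ∂(x^2 - 3*y^2)/∂x - ∂(x*(3*x - 2))/∂y = 2*x
Assembling: d(omega) = (2*x) dx ∧ dy.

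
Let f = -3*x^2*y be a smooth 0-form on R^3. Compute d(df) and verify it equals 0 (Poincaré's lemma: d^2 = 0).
d(df) = 0

Step 1: df = sum_i (∂f/∂x_i) dx_i = (-6*x*y) dx + (-3*x^2) dy + (0) dz.
Step 2: Apply d again. Using the 1-form formula, the coefficient of dx ∧ dy in d(df) is ∂^2 f/∂x ∂y - ∂^2 f/∂y ∂x = (-6*x) - (-6*x) = 0 (equality of mixed partials for smooth f).
Similarly for dx ∧ dz and dy ∧ dz — all coefficients vanish. So d(df) = 0.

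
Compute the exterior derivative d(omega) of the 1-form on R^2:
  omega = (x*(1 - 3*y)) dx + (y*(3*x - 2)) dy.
d(omega) = (3*x + 3*y) dx ∧ dy

For a 1-form omega = sum_i f_i dx_i, the exterior derivative is
  d(omega) = sum_{i < j} (∂f_j/∂x_i - ∂f_i/∂x_j) dx_i ∧ dx_j.
  coefficient of dx ∧ dy: ∂f_2/∂x - ∂f_1/∂y = ∂(y*(3*x - 2))/∂x - ∂(x*(1 - 3*y))/∂y = 3*x + 3*y
Assembling: d(omega) = (3*x + 3*y) dx ∧ dy.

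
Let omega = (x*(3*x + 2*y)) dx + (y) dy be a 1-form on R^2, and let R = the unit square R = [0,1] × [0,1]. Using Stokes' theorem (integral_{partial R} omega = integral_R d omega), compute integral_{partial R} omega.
integral_(partial R) omega = -1

Stokes: integral_partial_R omega = integral_R d omega with d omega = (∂Q/∂x - ∂P/∂y) dx ∧ dy.
  ∂Q/∂x = 0
  ∂P/∂y = 2*x
  integrand = ∂Q/∂x - ∂P/∂y = -2*x.
Integrating over R: integral_0^1 integral_0^1 (-2*x) dx dy = -1.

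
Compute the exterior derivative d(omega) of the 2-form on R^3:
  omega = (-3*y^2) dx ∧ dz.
d(omega) = (6*y) dx ∧ dy ∧ dz

For a 2-form omega = sum_{i<j} g_{ij} dx_i ∧ dx_j, the exterior derivative is
  d(omega) = sum_{i<j} d(g_{ij}) ∧ dx_i ∧ dx_j = sum_{i<j, k} (∂g_{ij}/∂x_k) dx_k ∧ dx_i ∧ dx_j.
Expand each term, using dx_k ∧ dx_i ∧ dx_j = sgn(permutation) dx_{(a)} ∧ dx_{(b)} ∧ dx_{(c)} with (a < b < c) sorted:
  d(-3*y^2) includes (∂/∂y)(-3*y^2) dy = (-6*y) dy, which multiplied by dx ∧ dz gives (6*y) dx ∧ dy ∧ dz
Collecting like 3-forms: d(omega) = (6*y) dx ∧ dy ∧ dz.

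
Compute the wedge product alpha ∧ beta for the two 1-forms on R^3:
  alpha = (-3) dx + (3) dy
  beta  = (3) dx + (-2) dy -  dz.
alpha ∧ beta = (-3) dx ∧ dy + (3) dx ∧ dz + (-3) dy ∧ dz

Distribute the wedge, using dx_i ∧ dx_j = -dx_j ∧ dx_i and dx_i ∧ dx_i = 0. For each pair (i, j) with i < j, the coefficient of dx_i ∧ dx_j in alpha ∧ beta is (alpha_i * beta_j - alpha_j * beta_i). Collecting: alpha ∧ beta = (-3) dx ∧ dy + (3) dx ∧ dz + (-3) dy ∧ dz.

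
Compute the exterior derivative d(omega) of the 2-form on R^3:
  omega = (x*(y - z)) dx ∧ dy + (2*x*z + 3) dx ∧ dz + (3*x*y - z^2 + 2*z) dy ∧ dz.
d(omega) = (-x + 3*y) dx ∧ dy ∧ dz

For a 2-form omega = sum_{i<j} g_{ij} dx_i ∧ dx_j, the exterior derivative is
  d(omega) = sum_{i<j} d(g_{ij}) ∧ dx_i ∧ dx_j = sum_{i<j, k} (∂g_{ij}/∂x_k) dx_k ∧ dx_i ∧ dx_j.
Expand each term, using dx_k ∧ dx_i ∧ dx_j = sgn(permutation) dx_{(a)} ∧ dx_{(b)} ∧ dx_{(c)} with (a < b < c) sorted:
  d(x*(y - z)) includes (∂/∂z)(x*(y - z)) dz = (-x) dz, which multiplied by dx ∧ dy gives (-x) dx ∧ dy ∧ dz
  d(3*x*y - z^2 + 2*z) includes (∂/∂x)(3*x*y - z^2 + 2*z) dx = (3*y) dx, which multiplied by dy ∧ dz gives (3*y) dx ∧ dy ∧ dz
Collecting like 3-forms: d(omega) = (-x + 3*y) dx ∧ dy ∧ dz.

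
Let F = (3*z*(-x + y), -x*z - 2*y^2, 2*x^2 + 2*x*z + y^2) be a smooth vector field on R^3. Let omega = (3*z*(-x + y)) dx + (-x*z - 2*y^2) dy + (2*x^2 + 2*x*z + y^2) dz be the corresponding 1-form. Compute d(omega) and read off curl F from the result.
d(omega) = (x + 2*y) dy ∧ dz + (-7*x + 3*y - 2*z) dz ∧ dx + (-4*z) dx ∧ dy; curl F = (x + 2*y, -7*x + 3*y - 2*z, -4*z)

d omega = sum_{i<j} (∂f_j/∂x_i - ∂f_i/∂x_j) dx_i ∧ dx_j. Under the identification (dy ∧ dz, dz ∧ dx, dx ∧ dy) ↔ (e_x, e_y, e_z), the coefficients are exactly the components of curl F. Compute:
  ∂R/∂y - ∂Q/∂z = (2*y) - (-x) = x + 2*y
  ∂P/∂z - ∂R/∂x = (-3*x + 3*y) - (4*x + 2*z) = -7*x + 3*y - 2*z
  ∂Q/∂x - ∂P/∂y = (-z) - (3*z) = -4*z.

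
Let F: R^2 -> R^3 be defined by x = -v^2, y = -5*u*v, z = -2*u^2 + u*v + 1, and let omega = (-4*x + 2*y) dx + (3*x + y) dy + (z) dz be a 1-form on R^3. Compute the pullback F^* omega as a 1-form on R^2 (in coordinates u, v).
F^* omega = (8*u^3 - 6*u^2*v + 26*u*v^2 - 4*u + 15*v^3 + v) du + (-2*u^3 + 26*u^2*v + 35*u*v^2 + u - 8*v^3) dv

Using F^*(f dg) = (f ∘ F) d(g ∘ F), substitute each coordinate x_i by F_i(u, v) in f_i, and replace dx_i by d F_i = (∂F_i/∂u) du + (∂F_i/∂v) dv.
  For the x component: f_1(F) = 2*v*(-5*u + 2*v); d F_1 = (0) du + (-2*v) dv
  For the y component: f_2(F) = v*(-5*u - 3*v); d F_2 = (-5*v) du + (-5*u) dv
  For the z component: f_3(F) = -2*u^2 + u*v + 1; d F_3 = (-4*u + v) du + (u) dv
Combining and collecting du, dv coefficients:
  coeff of du: 8*u^3 - 6*u^2*v + 26*u*v^2 - 4*u + 15*v^3 + v
  coeff of dv: -2*u^3 + 26*u^2*v + 35*u*v^2 + u - 8*v^3
F^* omega = (8*u^3 - 6*u^2*v + 26*u*v^2 - 4*u + 15*v^3 + v) du + (-2*u^3 + 26*u^2*v + 35*u*v^2 + u - 8*v^3) dv.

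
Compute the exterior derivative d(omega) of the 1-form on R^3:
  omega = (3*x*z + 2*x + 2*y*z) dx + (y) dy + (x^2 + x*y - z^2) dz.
d(omega) = (-2*z) dx ∧ dy + (-x - y) dx ∧ dz + (x) dy ∧ dz

For a 1-form omega = sum_i f_i dx_i, the exterior derivative is
  d(omega) = sum_{i < j} (∂f_j/∂x_i - ∂f_i/∂x_j) dx_i ∧ dx_j.
  coefficient of dx ∧ dy: ∂f_2/∂x - ∂f_1/∂y = ∂(y)/∂x - ∂(3*x*z + 2*x + 2*y*z)/∂y = -2*z
  coefficient of dx ∧ dz: ∂f_3/∂x - ∂f_1/∂z = ∂(x^2 + x*y - z^2)/∂x - ∂(3*x*z + 2*x + 2*y*z)/∂z = -x - y
  coefficient of dy ∧ dz: ∂f_3/∂y - ∂f_2/∂z = ∂(x^2 + x*y - z^2)/∂y - ∂(y)/∂z = x
Assembling: d(omega) = (-2*z) dx ∧ dy + (-x - y) dx ∧ dz + (x) dy ∧ dz.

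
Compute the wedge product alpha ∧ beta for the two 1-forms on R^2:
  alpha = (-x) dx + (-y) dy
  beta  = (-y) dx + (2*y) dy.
alpha ∧ beta = (-y*(2*x + y)) dx ∧ dy

Distribute the wedge, using dx_i ∧ dx_j = -dx_j ∧ dx_i and dx_i ∧ dx_i = 0. For each pair (i, j) with i < j, the coefficient of dx_i ∧ dx_j in alpha ∧ beta is (alpha_i * beta_j - alpha_j * beta_i). Collecting: alpha ∧ beta = (-y*(2*x + y)) dx ∧ dy.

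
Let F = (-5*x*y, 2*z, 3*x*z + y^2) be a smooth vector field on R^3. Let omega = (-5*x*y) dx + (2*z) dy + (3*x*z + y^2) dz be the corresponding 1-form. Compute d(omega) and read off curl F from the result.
d(omega) = (2*y - 2) dy ∧ dz + (-3*z) dz ∧ dx + (5*x) dx ∧ dy; curl F = (2*y - 2, -3*z, 5*x)

d omega = sum_{i<j} (∂f_j/∂x_i - ∂f_i/∂x_j) dx_i ∧ dx_j. Under the identification (dy ∧ dz, dz ∧ dx, dx ∧ dy) ↔ (e_x, e_y, e_z), the coefficients are exactly the components of curl F. Compute:
  ∂R/∂y - ∂Q/∂z = (2*y) - (2) = 2*y - 2
  ∂P/∂z - ∂R/∂x = (0) - (3*z) = -3*z
  ∂Q/∂x - ∂P/∂y = (0) - (-5*x) = 5*x.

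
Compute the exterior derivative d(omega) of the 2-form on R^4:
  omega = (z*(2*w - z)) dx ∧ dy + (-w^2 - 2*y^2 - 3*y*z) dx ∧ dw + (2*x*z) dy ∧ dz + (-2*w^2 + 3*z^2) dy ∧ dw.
d(omega) = (2*w) dx ∧ dy ∧ dz + (4*y + 5*z) dx ∧ dy ∧ dw + (3*y) dx ∧ dz ∧ dw + (-6*z) dy ∧ dz ∧ dw

For a 2-form omega = sum_{i<j} g_{ij} dx_i ∧ dx_j, the exterior derivative is
  d(omega) = sum_{i<j} d(g_{ij}) ∧ dx_i ∧ dx_j = sum_{i<j, k} (∂g_{ij}/∂x_k) dx_k ∧ dx_i ∧ dx_j.
Expand each term, using dx_k ∧ dx_i ∧ dx_j = sgn(permutation) dx_{(a)} ∧ dx_{(b)} ∧ dx_{(c)} with (a < b < c) sorted:
  d(z*(2*w - z)) includes (∂/∂z)(z*(2*w - z)) dz = (2*w - 2*z) dz, which multiplied by dx ∧ dy gives (2*w - 2*z) dx ∧ dy ∧ dz
  d(z*(2*w - z)) includes (∂/∂w)(z*(2*w - z)) dw = (2*z) dw, which multiplied by dx ∧ dy gives (2*z) dx ∧ dy ∧ dw
  d(-w^2 - 2*y^2 - 3*y*z) includes (∂/∂y)(-w^2 - 2*y^2 - 3*y*z) dy = (-4*y - 3*z) dy, which multiplied by dx ∧ dw gives (4*y + 3*z) dx ∧ dy ∧ dw
  d(-w^2 - 2*y^2 - 3*y*z) includes (∂/∂z)(-w^2 - 2*y^2 - 3*y*z) dz = (-3*y) dz, which multiplied by dx ∧ dw gives (3*y) dx ∧ dz ∧ dw
  d(2*x*z) includes (∂/∂x)(2*x*z) dx = (2*z) dx, which multiplied by dy ∧ dz gives (2*z) dx ∧ dy ∧ dz
  d(-2*w^2 + 3*z^2) includes (∂/∂z)(-2*w^2 + 3*z^2) dz = (6*z) dz, which multiplied by dy ∧ dw gives (-6*z) dy ∧ dz ∧ dw
Collecting like 3-forms: d(omega) = (2*w) dx ∧ dy ∧ dz + (4*y + 5*z) dx ∧ dy ∧ dw + (3*y) dx ∧ dz ∧ dw + (-6*z) dy ∧ dz ∧ dw.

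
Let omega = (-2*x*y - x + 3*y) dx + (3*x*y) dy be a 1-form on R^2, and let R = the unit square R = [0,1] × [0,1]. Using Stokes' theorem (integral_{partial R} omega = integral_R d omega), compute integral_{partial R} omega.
integral_(partial R) omega = -1/2

Stokes: integral_partial_R omega = integral_R d omega with d omega = (∂Q/∂x - ∂P/∂y) dx ∧ dy.
  ∂Q/∂x = 3*y
  ∂P/∂y = 3 - 2*x
  integrand = ∂Q/∂x - ∂P/∂y = 2*x + 3*y - 3.
Integrating over R: integral_0^1 integral_0^1 (2*x + 3*y - 3) dx dy = -1/2.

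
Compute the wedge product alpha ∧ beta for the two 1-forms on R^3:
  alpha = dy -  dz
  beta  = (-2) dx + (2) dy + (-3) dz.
alpha ∧ beta = (2) dx ∧ dy + (-1) dy ∧ dz + (-2) dx ∧ dz

Distribute the wedge, using dx_i ∧ dx_j = -dx_j ∧ dx_i and dx_i ∧ dx_i = 0. For each pair (i, j) with i < j, the coefficient of dx_i ∧ dx_j in alpha ∧ beta is (alpha_i * beta_j - alpha_j * beta_i). Collecting: alpha ∧ beta = (2) dx ∧ dy + (-1) dy ∧ dz + (-2) dx ∧ dz.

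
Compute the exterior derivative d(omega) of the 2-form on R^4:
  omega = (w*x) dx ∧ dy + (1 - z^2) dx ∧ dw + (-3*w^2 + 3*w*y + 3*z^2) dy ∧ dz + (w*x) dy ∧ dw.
d(omega) = (w + x) dx ∧ dy ∧ dw + (2*z) dx ∧ dz ∧ dw + (-6*w + 3*y) dy ∧ dz ∧ dw

For a 2-form omega = sum_{i<j} g_{ij} dx_i ∧ dx_j, the exterior derivative is
  d(omega) = sum_{i<j} d(g_{ij}) ∧ dx_i ∧ dx_j = sum_{i<j, k} (∂g_{ij}/∂x_k) dx_k ∧ dx_i ∧ dx_j.
Expand each term, using dx_k ∧ dx_i ∧ dx_j = sgn(permutation) dx_{(a)} ∧ dx_{(b)} ∧ dx_{(c)} with (a < b < c) sorted:
  d(w*x) includes (∂/∂w)(w*x) dw = (x) dw, which multiplied by dx ∧ dy gives (x) dx ∧ dy ∧ dw
  d(1 - z^2) includes (∂/∂z)(1 - z^2) dz = (-2*z) dz, which multiplied by dx ∧ dw gives (2*z) dx ∧ dz ∧ dw
  d(-3*w^2 + 3*w*y + 3*z^2) includes (∂/∂w)(-3*w^2 + 3*w*y + 3*z^2) dw = (-6*w + 3*y) dw, which multiplied by dy ∧ dz gives (-6*w + 3*y) dy ∧ dz ∧ dw
  d(w*x) includes (∂/∂x)(w*x) dx = (w) dx, which multiplied by dy ∧ dw gives (w) dx ∧ dy ∧ dw
Collecting like 3-forms: d(omega) = (w + x) dx ∧ dy ∧ dw + (2*z) dx ∧ dz ∧ dw + (-6*w + 3*y) dy ∧ dz ∧ dw.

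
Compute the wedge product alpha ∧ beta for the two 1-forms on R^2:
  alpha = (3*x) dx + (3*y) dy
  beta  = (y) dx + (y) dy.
alpha ∧ beta = (3*y*(x - y)) dx ∧ dy

Distribute the wedge, using dx_i ∧ dx_j = -dx_j ∧ dx_i and dx_i ∧ dx_i = 0. For each pair (i, j) with i < j, the coefficient of dx_i ∧ dx_j in alpha ∧ beta is (alpha_i * beta_j - alpha_j * beta_i). Collecting: alpha ∧ beta = (3*y*(x - y)) dx ∧ dy.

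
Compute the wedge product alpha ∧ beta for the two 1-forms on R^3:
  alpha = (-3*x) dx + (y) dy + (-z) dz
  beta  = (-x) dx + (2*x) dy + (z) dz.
alpha ∧ beta = (x*(-6*x + y)) dx ∧ dy + (-4*x*z) dx ∧ dz + (z*(2*x + y)) dy ∧ dz

Distribute the wedge, using dx_i ∧ dx_j = -dx_j ∧ dx_i and dx_i ∧ dx_i = 0. For each pair (i, j) with i < j, the coefficient of dx_i ∧ dx_j in alpha ∧ beta is (alpha_i * beta_j - alpha_j * beta_i). Collecting: alpha ∧ beta = (x*(-6*x + y)) dx ∧ dy + (-4*x*z) dx ∧ dz + (z*(2*x + y)) dy ∧ dz.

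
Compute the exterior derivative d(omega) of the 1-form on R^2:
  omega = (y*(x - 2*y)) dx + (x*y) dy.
d(omega) = (-x + 5*y) dx ∧ dy

For a 1-form omega = sum_i f_i dx_i, the exterior derivative is
  d(omega) = sum_{i < j} (∂f_j/∂x_i - ∂f_i/∂x_j) dx_i ∧ dx_j.
  coefficient of dx ∧ dy: ∂f_2/∂x - ∂f_1/∂y = ∂(x*y)/∂x - ∂(y*(x - 2*y))/∂y = -x + 5*y
Assembling: d(omega) = (-x + 5*y) dx ∧ dy.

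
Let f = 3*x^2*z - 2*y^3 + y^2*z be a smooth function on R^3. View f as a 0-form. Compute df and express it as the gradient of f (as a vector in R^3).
df = (6*x*z) dx + (2*y*(-3*y + z)) dy + (3*x^2 + y^2) dz; grad f = (6*x*z, 2*y*(-3*y + z), 3*x^2 + y^2)

For a 0-form f, d f = (∂f/∂x) dx + (∂f/∂y) dy + (∂f/∂z) dz. The components of the vector representation are exactly the entries of grad f in Cartesian coordinates:
  ∂f/∂x = 6*x*z
  ∂f/∂y = 2*y*(-3*y + z)
  ∂f/∂z = 3*x^2 + y^2.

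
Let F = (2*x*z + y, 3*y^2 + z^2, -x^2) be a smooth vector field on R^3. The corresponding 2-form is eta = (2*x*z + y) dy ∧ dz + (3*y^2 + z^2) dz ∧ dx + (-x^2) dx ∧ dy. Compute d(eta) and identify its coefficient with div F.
d(eta) = (6*y + 2*z) dx ∧ dy ∧ dz; div F = 6*y + 2*z

For a 2-form in R^3 of the form above, applying d gives a 3-form with coefficient ∂P/∂x + ∂Q/∂y + ∂R/∂z:
  ∂P/∂x = 2*z
  ∂Q/∂y = 6*y
  ∂R/∂z = 0
Sum = 6*y + 2*z, which is exactly div F.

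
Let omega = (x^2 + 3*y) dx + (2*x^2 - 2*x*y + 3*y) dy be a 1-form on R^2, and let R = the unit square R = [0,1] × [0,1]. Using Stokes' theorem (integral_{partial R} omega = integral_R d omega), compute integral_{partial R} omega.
integral_(partial R) omega = -2

Stokes: integral_partial_R omega = integral_R d omega with d omega = (∂Q/∂x - ∂P/∂y) dx ∧ dy.
  ∂Q/∂x = 4*x - 2*y
  ∂P/∂y = 3
  integrand = ∂Q/∂x - ∂P/∂y = 4*x - 2*y - 3.
Integrating over R: integral_0^1 integral_0^1 (4*x - 2*y - 3) dx dy = -2.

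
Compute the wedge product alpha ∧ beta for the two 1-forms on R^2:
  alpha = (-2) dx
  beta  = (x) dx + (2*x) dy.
alpha ∧ beta = (-4*x) dx ∧ dy

Distribute the wedge, using dx_i ∧ dx_j = -dx_j ∧ dx_i and dx_i ∧ dx_i = 0. For each pair (i, j) with i < j, the coefficient of dx_i ∧ dx_j in alpha ∧ beta is (alpha_i * beta_j - alpha_j * beta_i). Collecting: alpha ∧ beta = (-4*x) dx ∧ dy.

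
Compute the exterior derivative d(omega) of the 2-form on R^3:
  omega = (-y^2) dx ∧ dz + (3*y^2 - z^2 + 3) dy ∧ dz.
d(omega) = (2*y) dx ∧ dy ∧ dz

For a 2-form omega = sum_{i<j} g_{ij} dx_i ∧ dx_j, the exterior derivative is
  d(omega) = sum_{i<j} d(g_{ij}) ∧ dx_i ∧ dx_j = sum_{i<j, k} (∂g_{ij}/∂x_k) dx_k ∧ dx_i ∧ dx_j.
Expand each term, using dx_k ∧ dx_i ∧ dx_j = sgn(permutation) dx_{(a)} ∧ dx_{(b)} ∧ dx_{(c)} with (a < b < c) sorted:
  d(-y^2) includes (∂/∂y)(-y^2) dy = (-2*y) dy, which multiplied by dx ∧ dz gives (2*y) dx ∧ dy ∧ dz
Collecting like 3-forms: d(omega) = (2*y) dx ∧ dy ∧ dz.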